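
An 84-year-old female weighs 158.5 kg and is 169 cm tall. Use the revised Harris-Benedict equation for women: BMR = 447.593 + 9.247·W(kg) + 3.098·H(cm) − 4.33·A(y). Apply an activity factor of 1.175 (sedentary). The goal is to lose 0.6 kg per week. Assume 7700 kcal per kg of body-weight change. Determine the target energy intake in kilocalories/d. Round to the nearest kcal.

1776 kilocalories/d

Harris-Benedict: BMR = 447.593 + 9.247(158.5) + 3.098(169) − 4.33(84) = 2073.0845 kcal/day.
TEE = 2073.0845 × 1.175 = 2435.8743 kcal/day.
Required daily deficit = 0.6 × 7700 ÷ 7 = 660 kcal/day.
Target intake = 2435.8743 − 660 = 1775.8743 kcal/day.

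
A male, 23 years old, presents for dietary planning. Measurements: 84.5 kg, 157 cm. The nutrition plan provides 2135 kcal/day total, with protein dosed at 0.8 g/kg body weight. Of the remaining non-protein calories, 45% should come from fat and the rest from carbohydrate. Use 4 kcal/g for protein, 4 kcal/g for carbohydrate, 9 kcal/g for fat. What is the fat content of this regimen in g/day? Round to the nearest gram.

Protein = 0.8 × 84.5 = 67.6 g → 67.6 × 4 = 270.4 kcal.
Non-protein calories = 2135 − 270.4 = 1864.6 kcal.
Fat: 45% × 1864.6 = 839.07 kcal; carbohydrate: 1025.53 kcal.
Fat: 839.07 kcal ÷ 9 kcal/g = 93.23 g.

93 g/day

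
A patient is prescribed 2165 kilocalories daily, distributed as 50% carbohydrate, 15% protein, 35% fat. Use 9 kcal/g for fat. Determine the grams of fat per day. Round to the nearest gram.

84 g/day

Fat energy = 35% × 2165 = 757.75 kcal.
At 9 kcal/g: 757.75 ÷ 9 = 84.1944 g.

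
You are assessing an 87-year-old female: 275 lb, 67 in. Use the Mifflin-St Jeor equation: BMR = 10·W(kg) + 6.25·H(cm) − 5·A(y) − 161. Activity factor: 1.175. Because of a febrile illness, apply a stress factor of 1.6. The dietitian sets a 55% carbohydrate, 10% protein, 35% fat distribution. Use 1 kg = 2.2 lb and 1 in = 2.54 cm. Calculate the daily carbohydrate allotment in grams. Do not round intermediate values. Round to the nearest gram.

Convert to metric: weight = 275 ÷ 2.2 = 125 kg; height = 67 × 2.54 = 170.18 cm.
Mifflin-St Jeor (female): BMR = 10(125) + 6.25(170.18) − 5(87) − 161 = 1250 + 1063.625 − 435 − 161 = 1717.625 kcal/day.
TEE = 1717.625 × 1.175 = 2018.2094 kcal/day.
With stress factor 1.6: 2018.2094 × 1.6 = 3229.135 kcal/day.
Carbohydrate energy = 55% × 3229.135 = 1776.0243 kcal.
Carbohydrate = 1776.0243 ÷ 4 kcal/g = 444.0061 g.

444 g/day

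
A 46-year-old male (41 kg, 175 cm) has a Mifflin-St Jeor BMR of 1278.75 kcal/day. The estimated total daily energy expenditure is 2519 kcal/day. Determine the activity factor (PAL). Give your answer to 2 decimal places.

1.97

Activity factor = TEE ÷ BMR = 2519 ÷ 1278.75 = 1.97.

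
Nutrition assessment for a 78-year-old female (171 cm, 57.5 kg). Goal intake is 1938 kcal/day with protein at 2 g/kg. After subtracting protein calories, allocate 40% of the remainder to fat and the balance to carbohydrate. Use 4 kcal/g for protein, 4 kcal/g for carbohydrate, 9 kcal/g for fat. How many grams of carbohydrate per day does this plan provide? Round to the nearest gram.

222 g/day

Protein = 2 × 57.5 = 115 g → 115 × 4 = 460 kcal.
Non-protein calories = 1938 − 460 = 1478 kcal.
Fat: 40% × 1478 = 591.2 kcal; carbohydrate: 886.8 kcal.
Carbohydrate: 886.8 kcal ÷ 4 kcal/g = 221.7 g.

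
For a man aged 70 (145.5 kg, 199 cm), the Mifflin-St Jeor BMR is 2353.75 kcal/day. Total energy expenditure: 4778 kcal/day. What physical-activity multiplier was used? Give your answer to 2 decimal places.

2.03

Activity factor = TEE ÷ BMR = 4778 ÷ 2353.75 = 2.03.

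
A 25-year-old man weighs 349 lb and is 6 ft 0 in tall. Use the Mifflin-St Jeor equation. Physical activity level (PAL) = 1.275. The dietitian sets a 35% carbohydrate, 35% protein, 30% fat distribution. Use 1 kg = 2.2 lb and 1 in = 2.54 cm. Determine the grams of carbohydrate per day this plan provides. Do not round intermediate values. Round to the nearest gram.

Convert to metric: weight = 349 ÷ 2.2 = 158.6364 kg; height = (6×12 + 0) × 2.54 = 72 × 2.54 = 182.88 cm.
Mifflin-St Jeor (male): BMR = 10(158.6364) + 6.25(182.88) − 5(25) + 5 = 1586.3636 + 1143 − 125 + 5 = 2609.3636 kcal/day.
TEE = 2609.3636 × 1.275 = 3326.9386 kcal/day.
Carbohydrate energy = 35% × 3326.9386 = 1164.4285 kcal.
Carbohydrate = 1164.4285 ÷ 4 kcal/g = 291.1071 g.

291 g/day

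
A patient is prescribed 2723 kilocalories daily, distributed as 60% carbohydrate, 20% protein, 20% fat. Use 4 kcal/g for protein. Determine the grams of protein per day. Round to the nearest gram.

Protein energy = 20% × 2723 = 544.6 kcal.
At 4 kcal/g: 544.6 ÷ 4 = 136.15 g.

136 g/day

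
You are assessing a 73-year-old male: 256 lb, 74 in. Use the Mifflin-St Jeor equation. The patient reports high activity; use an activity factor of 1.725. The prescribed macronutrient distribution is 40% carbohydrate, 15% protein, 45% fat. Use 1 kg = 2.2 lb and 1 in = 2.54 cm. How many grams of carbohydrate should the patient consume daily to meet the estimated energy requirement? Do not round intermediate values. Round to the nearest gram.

Convert to metric: weight = 256 ÷ 2.2 = 116.3636 kg; height = 74 × 2.54 = 187.96 cm.
Mifflin-St Jeor (male): BMR = 10(116.3636) + 6.25(187.96) − 5(73) + 5 = 1163.6364 + 1174.75 − 365 + 5 = 1978.3864 kcal/day.
TEE = 1978.3864 × 1.725 = 3412.7165 kcal/day.
Carbohydrate energy = 40% × 3412.7165 = 1365.0866 kcal.
Carbohydrate = 1365.0866 ÷ 4 kcal/g = 341.2716 g.

341 g/day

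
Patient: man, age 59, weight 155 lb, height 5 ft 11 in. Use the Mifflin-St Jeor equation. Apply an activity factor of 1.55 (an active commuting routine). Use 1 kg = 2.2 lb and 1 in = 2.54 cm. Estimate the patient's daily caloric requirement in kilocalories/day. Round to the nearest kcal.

Convert to metric: weight = 155 ÷ 2.2 = 70.4545 kg; height = (5×12 + 11) × 2.54 = 71 × 2.54 = 180.34 cm.
Mifflin-St Jeor (male): BMR = 10(70.4545) + 6.25(180.34) − 5(59) + 5 = 704.5455 + 1127.125 − 295 + 5 = 1541.6705 kcal/day.
TEE = BMR × activity factor = 1541.6705 × 1.55 = 2389.5892 kcal/day.

2390 kilocalories/day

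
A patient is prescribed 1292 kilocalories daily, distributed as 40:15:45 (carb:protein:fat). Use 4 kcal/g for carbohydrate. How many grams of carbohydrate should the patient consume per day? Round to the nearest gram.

Carbohydrate energy = 40% × 1292 = 516.8 kcal.
At 4 kcal/g: 516.8 ÷ 4 = 129.2 g.

129 g/day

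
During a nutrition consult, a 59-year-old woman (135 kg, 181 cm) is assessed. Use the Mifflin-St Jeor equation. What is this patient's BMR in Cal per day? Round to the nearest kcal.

2025 Cal per day

Mifflin-St Jeor (female): BMR = 10(135) + 6.25(181) − 5(59) − 161 = 1350 + 1131.25 − 295 − 161 = 2025.25 kcal/day.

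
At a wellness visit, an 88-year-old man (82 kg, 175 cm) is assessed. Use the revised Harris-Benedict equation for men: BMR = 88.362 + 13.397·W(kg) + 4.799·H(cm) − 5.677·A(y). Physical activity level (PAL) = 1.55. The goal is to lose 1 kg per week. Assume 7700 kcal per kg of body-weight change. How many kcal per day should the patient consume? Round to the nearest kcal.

Harris-Benedict: BMR = 88.362 + 13.397(82) + 4.799(175) − 5.677(88) = 1527.165 kcal/day.
TEE = 1527.165 × 1.55 = 2367.1058 kcal/day.
Required daily deficit = 1 × 7700 ÷ 7 = 1100 kcal/day.
Target intake = 2367.1058 − 1100 = 1267.1058 kcal/day.

1267 kcal per day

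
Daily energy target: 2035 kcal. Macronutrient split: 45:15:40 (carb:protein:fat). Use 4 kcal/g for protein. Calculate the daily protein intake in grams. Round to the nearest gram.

Protein energy = 15% × 2035 = 305.25 kcal.
At 4 kcal/g: 305.25 ÷ 4 = 76.3125 g.

76 g/day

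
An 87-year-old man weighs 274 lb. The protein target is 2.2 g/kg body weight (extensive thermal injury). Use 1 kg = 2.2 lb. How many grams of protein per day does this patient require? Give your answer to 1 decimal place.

274.0 g/day

Weight in kg = 274 ÷ 2.2 = 124.5455 kg.
Protein = 2.2 g/kg × 124.5455 kg = 274 g/day.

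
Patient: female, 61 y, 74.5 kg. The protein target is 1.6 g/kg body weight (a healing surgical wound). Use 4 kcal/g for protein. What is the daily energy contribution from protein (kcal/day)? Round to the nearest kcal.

477 kcal/day

Protein = 1.6 g/kg × 74.5 kg = 119.2 g/day.
Protein energy = 119.2 g × 4 kcal/g = 476.8 kcal/day.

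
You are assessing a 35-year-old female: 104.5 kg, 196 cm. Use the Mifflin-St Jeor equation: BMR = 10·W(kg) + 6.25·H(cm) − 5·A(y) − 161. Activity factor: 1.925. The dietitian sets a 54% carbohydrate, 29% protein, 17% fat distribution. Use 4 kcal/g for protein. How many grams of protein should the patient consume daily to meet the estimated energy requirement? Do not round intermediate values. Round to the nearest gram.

Mifflin-St Jeor (female): BMR = 10(104.5) + 6.25(196) − 5(35) − 161 = 1045 + 1225 − 175 − 161 = 1934 kcal/day.
TEE = 1934 × 1.925 = 3722.95 kcal/day.
Protein energy = 29% × 3722.95 = 1079.6555 kcal.
Protein = 1079.6555 ÷ 4 kcal/g = 269.9139 g.

270 g/day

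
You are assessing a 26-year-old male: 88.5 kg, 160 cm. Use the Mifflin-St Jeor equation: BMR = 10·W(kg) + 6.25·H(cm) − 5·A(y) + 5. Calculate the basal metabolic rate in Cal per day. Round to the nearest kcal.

1760 Cal per day

Mifflin-St Jeor (male): BMR = 10(88.5) + 6.25(160) − 5(26) + 5 = 885 + 1000 − 130 + 5 = 1760 kcal/day.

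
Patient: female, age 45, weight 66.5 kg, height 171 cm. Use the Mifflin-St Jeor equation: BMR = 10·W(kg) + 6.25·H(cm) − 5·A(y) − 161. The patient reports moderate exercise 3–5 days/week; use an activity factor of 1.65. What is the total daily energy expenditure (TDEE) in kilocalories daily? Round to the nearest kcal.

Mifflin-St Jeor (female): BMR = 10(66.5) + 6.25(171) − 5(45) − 161 = 665 + 1068.75 − 225 − 161 = 1347.75 kcal/day.
TEE = BMR × activity factor = 1347.75 × 1.65 = 2223.7875 kcal/day.

2224 kilocalories daily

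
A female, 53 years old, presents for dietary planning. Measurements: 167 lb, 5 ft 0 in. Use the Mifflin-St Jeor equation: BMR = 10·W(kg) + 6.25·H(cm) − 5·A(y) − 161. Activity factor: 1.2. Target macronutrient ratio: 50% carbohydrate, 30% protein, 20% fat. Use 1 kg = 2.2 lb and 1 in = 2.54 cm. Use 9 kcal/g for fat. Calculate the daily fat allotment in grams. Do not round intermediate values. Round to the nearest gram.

Convert to metric: weight = 167 ÷ 2.2 = 75.9091 kg; height = (5×12 + 0) × 2.54 = 60 × 2.54 = 152.4 cm.
Mifflin-St Jeor (female): BMR = 10(75.9091) + 6.25(152.4) − 5(53) − 161 = 759.0909 + 952.5 − 265 − 161 = 1285.5909 kcal/day.
TEE = 1285.5909 × 1.2 = 1542.7091 kcal/day.
Fat energy = 20% × 1542.7091 = 308.5418 kcal.
Fat = 308.5418 ÷ 9 kcal/g = 34.2824 g.

34 g/day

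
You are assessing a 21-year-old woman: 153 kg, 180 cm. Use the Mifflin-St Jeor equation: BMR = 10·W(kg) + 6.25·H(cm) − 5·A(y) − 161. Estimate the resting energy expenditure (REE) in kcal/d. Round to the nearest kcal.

2389 kcal/d

Mifflin-St Jeor (female): BMR = 10(153) + 6.25(180) − 5(21) − 161 = 1530 + 1125 − 105 − 161 = 2389 kcal/day.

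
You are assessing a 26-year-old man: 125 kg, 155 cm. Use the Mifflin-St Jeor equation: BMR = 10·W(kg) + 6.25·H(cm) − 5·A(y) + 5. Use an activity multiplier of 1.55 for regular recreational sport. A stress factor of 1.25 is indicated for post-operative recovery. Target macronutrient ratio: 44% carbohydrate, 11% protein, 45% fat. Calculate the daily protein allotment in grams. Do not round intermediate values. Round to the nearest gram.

Mifflin-St Jeor (male): BMR = 10(125) + 6.25(155) − 5(26) + 5 = 1250 + 968.75 − 130 + 5 = 2093.75 kcal/day.
TEE = 2093.75 × 1.55 = 3245.3125 kcal/day.
With stress factor 1.25: 3245.3125 × 1.25 = 4056.6406 kcal/day.
Protein energy = 11% × 4056.6406 = 446.2305 kcal.
Protein = 446.2305 ÷ 4 kcal/g = 111.5576 g.

112 g/day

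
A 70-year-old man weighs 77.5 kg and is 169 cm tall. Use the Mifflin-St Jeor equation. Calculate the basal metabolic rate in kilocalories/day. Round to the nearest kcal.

Mifflin-St Jeor (male): BMR = 10(77.5) + 6.25(169) − 5(70) + 5 = 775 + 1056.25 − 350 + 5 = 1486.25 kcal/day.

1486 kilocalories/day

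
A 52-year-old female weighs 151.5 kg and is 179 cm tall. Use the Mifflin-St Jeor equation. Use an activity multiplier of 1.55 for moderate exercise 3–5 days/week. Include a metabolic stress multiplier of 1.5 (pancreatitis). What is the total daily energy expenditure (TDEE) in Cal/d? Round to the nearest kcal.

5145 Cal/d

Mifflin-St Jeor (female): BMR = 10(151.5) + 6.25(179) − 5(52) − 161 = 1515 + 1118.75 − 260 − 161 = 2212.75 kcal/day.
TEE = BMR × activity factor = 2212.75 × 1.55 = 3429.7625 kcal/day.
Apply stress factor: 3429.7625 × 1.5 = 5144.6438 kcal/day.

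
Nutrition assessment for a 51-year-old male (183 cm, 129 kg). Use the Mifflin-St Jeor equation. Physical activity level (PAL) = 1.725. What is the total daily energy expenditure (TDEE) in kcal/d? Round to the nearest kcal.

3767 kcal/d

Mifflin-St Jeor (male): BMR = 10(129) + 6.25(183) − 5(51) + 5 = 1290 + 1143.75 − 255 + 5 = 2183.75 kcal/day.
TEE = BMR × activity factor = 2183.75 × 1.725 = 3766.9688 kcal/day.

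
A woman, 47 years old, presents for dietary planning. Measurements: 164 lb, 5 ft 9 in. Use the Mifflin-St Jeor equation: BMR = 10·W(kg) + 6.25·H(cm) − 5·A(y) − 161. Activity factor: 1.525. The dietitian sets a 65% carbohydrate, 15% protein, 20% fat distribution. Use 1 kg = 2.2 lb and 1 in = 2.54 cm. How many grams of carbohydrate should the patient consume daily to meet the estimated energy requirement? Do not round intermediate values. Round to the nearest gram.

358 g/day

Convert to metric: weight = 164 ÷ 2.2 = 74.5455 kg; height = (5×12 + 9) × 2.54 = 69 × 2.54 = 175.26 cm.
Mifflin-St Jeor (female): BMR = 10(74.5455) + 6.25(175.26) − 5(47) − 161 = 745.4545 + 1095.375 − 235 − 161 = 1444.8295 kcal/day.
TEE = 1444.8295 × 1.525 = 2203.3651 kcal/day.
Carbohydrate energy = 65% × 2203.3651 = 1432.1873 kcal.
Carbohydrate = 1432.1873 ÷ 4 kcal/g = 358.0468 g.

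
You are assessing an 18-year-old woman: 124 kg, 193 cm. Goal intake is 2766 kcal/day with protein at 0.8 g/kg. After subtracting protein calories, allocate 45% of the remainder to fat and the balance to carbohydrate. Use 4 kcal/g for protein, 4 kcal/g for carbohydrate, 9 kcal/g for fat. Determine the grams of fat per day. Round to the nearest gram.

118 g/day

Protein = 0.8 × 124 = 99.2 g → 99.2 × 4 = 396.8 kcal.
Non-protein calories = 2766 − 396.8 = 2369.2 kcal.
Fat: 45% × 2369.2 = 1066.14 kcal; carbohydrate: 1303.06 kcal.
Fat: 1066.14 kcal ÷ 9 kcal/g = 118.46 g.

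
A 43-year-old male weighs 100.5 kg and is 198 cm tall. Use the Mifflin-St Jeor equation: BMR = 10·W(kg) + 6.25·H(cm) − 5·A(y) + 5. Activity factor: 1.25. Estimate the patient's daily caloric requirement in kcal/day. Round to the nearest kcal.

2541 kcal/day

Mifflin-St Jeor (male): BMR = 10(100.5) + 6.25(198) − 5(43) + 5 = 1005 + 1237.5 − 215 + 5 = 2032.5 kcal/day.
TEE = BMR × activity factor = 2032.5 × 1.25 = 2540.625 kcal/day.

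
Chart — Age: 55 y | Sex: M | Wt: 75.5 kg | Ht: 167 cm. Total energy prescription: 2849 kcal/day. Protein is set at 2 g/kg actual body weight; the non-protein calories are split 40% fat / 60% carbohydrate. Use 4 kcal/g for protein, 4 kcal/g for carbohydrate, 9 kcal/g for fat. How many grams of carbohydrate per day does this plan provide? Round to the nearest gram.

337 g/day

Protein = 2 × 75.5 = 151 g → 151 × 4 = 604 kcal.
Non-protein calories = 2849 − 604 = 2245 kcal.
Fat: 40% × 2245 = 898 kcal; carbohydrate: 1347 kcal.
Carbohydrate: 1347 kcal ÷ 4 kcal/g = 336.75 g.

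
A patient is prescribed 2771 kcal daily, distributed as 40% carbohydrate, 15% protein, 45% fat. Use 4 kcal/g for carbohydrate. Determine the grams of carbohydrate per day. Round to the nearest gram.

Carbohydrate energy = 40% × 2771 = 1108.4 kcal.
At 4 kcal/g: 1108.4 ÷ 4 = 277.1 g.

277 g/day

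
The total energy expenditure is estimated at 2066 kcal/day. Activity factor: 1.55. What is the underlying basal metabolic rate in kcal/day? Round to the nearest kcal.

BMR = TEE ÷ activity factor = 2066 ÷ 1.55 = 1332.9032 kcal/day.

1333 kcal/day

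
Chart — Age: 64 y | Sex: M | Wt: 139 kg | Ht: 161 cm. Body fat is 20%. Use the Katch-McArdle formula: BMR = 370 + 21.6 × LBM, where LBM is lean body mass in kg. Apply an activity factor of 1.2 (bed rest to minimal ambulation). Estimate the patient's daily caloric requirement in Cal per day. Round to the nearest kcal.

LBM = 139 × (1 − 0.2) = 111.2 kg. Katch-McArdle: BMR = 370 + 21.6 × 111.2 = 2771.92 kcal/day.
TEE = BMR × activity factor = 2771.92 × 1.2 = 3326.304 kcal/day.

3326 Cal per day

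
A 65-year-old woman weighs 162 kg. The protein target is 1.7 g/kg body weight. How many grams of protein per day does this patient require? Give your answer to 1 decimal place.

275.4 g/day

Protein = 1.7 g/kg × 162 kg = 275.4 g/day.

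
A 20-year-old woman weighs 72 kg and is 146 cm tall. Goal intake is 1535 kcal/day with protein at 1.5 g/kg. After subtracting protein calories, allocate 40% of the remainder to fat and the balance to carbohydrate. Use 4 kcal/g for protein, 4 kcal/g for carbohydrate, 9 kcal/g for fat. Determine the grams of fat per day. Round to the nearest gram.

49 g/day

Protein = 1.5 × 72 = 108 g → 108 × 4 = 432 kcal.
Non-protein calories = 1535 − 432 = 1103 kcal.
Fat: 40% × 1103 = 441.2 kcal; carbohydrate: 661.8 kcal.
Fat: 441.2 kcal ÷ 9 kcal/g = 49.0222 g.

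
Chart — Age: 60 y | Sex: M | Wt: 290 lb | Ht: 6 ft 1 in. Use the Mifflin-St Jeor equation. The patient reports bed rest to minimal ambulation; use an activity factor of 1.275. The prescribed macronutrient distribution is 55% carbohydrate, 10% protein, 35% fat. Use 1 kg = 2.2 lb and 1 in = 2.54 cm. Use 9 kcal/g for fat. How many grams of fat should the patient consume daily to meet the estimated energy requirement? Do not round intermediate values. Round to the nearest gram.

108 g/day

Convert to metric: weight = 290 ÷ 2.2 = 131.8182 kg; height = (6×12 + 1) × 2.54 = 73 × 2.54 = 185.42 cm.
Mifflin-St Jeor (male): BMR = 10(131.8182) + 6.25(185.42) − 5(60) + 5 = 1318.1818 + 1158.875 − 300 + 5 = 2182.0568 kcal/day.
TEE = 2182.0568 × 1.275 = 2782.1224 kcal/day.
Fat energy = 35% × 2782.1224 = 973.7429 kcal.
Fat = 973.7429 ÷ 9 kcal/g = 108.1937 g.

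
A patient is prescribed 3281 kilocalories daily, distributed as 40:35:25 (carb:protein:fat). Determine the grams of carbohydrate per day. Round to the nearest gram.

Carbohydrate energy = 40% × 3281 = 1312.4 kcal.
At 4 kcal/g: 1312.4 ÷ 4 = 328.1 g.

328 g/day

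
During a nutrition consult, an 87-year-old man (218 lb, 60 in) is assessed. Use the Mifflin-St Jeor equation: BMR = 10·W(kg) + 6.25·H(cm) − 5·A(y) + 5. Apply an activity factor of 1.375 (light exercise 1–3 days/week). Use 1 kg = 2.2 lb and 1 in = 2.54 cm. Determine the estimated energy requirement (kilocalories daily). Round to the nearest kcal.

2081 kilocalories daily

Convert to metric: weight = 218 ÷ 2.2 = 99.0909 kg; height = 60 × 2.54 = 152.4 cm.
Mifflin-St Jeor (male): BMR = 10(99.0909) + 6.25(152.4) − 5(87) + 5 = 990.9091 + 952.5 − 435 + 5 = 1513.4091 kcal/day.
TEE = BMR × activity factor = 1513.4091 × 1.375 = 2080.9375 kcal/day.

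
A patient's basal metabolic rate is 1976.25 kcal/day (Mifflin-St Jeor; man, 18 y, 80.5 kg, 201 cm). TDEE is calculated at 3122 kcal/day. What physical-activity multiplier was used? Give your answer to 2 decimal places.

Activity factor = TEE ÷ BMR = 3122 ÷ 1976.25 = 1.58.

1.58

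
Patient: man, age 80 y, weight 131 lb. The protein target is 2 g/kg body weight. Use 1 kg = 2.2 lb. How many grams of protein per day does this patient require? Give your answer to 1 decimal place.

Weight in kg = 131 ÷ 2.2 = 59.5455 kg.
Protein = 2 g/kg × 59.5455 kg = 119.0909 g/day.

119.1 g/day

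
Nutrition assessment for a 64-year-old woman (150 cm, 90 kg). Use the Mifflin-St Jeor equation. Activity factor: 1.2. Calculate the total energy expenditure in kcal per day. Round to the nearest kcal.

Mifflin-St Jeor (female): BMR = 10(90) + 6.25(150) − 5(64) − 161 = 900 + 937.5 − 320 − 161 = 1356.5 kcal/day.
TEE = BMR × activity factor = 1356.5 × 1.2 = 1627.8 kcal/day.

1628 kcal per day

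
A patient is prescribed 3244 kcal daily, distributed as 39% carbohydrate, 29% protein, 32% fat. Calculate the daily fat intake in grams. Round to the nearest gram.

115 g/day

Fat energy = 32% × 3244 = 1038.08 kcal.
At 9 kcal/g: 1038.08 ÷ 9 = 115.3422 g.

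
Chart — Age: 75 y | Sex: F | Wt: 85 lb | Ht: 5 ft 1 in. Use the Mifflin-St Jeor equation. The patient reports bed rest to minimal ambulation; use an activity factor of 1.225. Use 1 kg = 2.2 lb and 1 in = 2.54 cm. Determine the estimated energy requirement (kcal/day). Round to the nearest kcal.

Convert to metric: weight = 85 ÷ 2.2 = 38.6364 kg; height = (5×12 + 1) × 2.54 = 61 × 2.54 = 154.94 cm.
Mifflin-St Jeor (female): BMR = 10(38.6364) + 6.25(154.94) − 5(75) − 161 = 386.3636 + 968.375 − 375 − 161 = 818.7386 kcal/day.
TEE = BMR × activity factor = 818.7386 × 1.225 = 1002.9548 kcal/day.

1003 kcal/day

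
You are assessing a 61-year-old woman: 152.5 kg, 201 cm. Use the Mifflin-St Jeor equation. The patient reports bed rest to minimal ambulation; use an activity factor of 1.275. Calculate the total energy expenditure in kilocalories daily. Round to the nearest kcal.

Mifflin-St Jeor (female): BMR = 10(152.5) + 6.25(201) − 5(61) − 161 = 1525 + 1256.25 − 305 − 161 = 2315.25 kcal/day.
TEE = BMR × activity factor = 2315.25 × 1.275 = 2951.9438 kcal/day.

2952 kilocalories daily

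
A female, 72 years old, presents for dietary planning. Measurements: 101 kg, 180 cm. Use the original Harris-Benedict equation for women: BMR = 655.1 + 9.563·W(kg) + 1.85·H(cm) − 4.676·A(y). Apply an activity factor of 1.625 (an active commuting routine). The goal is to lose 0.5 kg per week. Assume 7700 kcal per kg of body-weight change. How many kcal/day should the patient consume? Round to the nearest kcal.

2078 kcal/day

Harris-Benedict: BMR = 655.1 + 9.563(101) + 1.85(180) − 4.676(72) = 1617.291 kcal/day.
TEE = 1617.291 × 1.625 = 2628.0979 kcal/day.
Required daily deficit = 0.5 × 7700 ÷ 7 = 550 kcal/day.
Target intake = 2628.0979 − 550 = 2078.0979 kcal/day.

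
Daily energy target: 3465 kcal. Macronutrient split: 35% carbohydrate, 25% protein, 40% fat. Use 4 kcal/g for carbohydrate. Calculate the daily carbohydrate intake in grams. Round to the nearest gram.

Carbohydrate energy = 35% × 3465 = 1212.75 kcal.
At 4 kcal/g: 1212.75 ÷ 4 = 303.1875 g.

303 g/day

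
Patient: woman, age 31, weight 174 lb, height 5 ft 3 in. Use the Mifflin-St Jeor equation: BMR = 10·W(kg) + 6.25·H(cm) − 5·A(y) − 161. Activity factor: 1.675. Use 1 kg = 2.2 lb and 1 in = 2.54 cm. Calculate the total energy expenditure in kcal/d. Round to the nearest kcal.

Convert to metric: weight = 174 ÷ 2.2 = 79.0909 kg; height = (5×12 + 3) × 2.54 = 63 × 2.54 = 160.02 cm.
Mifflin-St Jeor (female): BMR = 10(79.0909) + 6.25(160.02) − 5(31) − 161 = 790.9091 + 1000.125 − 155 − 161 = 1475.0341 kcal/day.
TEE = BMR × activity factor = 1475.0341 × 1.675 = 2470.6821 kcal/day.

2471 kcal/d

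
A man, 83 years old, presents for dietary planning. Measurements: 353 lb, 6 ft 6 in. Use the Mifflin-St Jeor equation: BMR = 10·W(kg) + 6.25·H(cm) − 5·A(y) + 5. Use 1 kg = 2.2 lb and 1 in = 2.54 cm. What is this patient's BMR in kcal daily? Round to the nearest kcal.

2433 kcal daily

Convert to metric: weight = 353 ÷ 2.2 = 160.4545 kg; height = (6×12 + 6) × 2.54 = 78 × 2.54 = 198.12 cm.
Mifflin-St Jeor (male): BMR = 10(160.4545) + 6.25(198.12) − 5(83) + 5 = 1604.5455 + 1238.25 − 415 + 5 = 2432.7955 kcal/day.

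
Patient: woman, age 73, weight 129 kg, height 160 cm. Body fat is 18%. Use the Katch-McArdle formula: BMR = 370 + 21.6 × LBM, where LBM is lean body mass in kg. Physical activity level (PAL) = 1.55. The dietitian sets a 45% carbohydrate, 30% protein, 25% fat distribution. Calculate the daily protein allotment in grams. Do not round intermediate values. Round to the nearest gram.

LBM = 129 × (1 − 0.18) = 105.78 kg. Katch-McArdle: BMR = 370 + 21.6 × 105.78 = 2654.848 kcal/day.
TEE = 2654.848 × 1.55 = 4115.0144 kcal/day.
Protein energy = 30% × 4115.0144 = 1234.5043 kcal.
Protein = 1234.5043 ÷ 4 kcal/g = 308.6261 g.

309 g/day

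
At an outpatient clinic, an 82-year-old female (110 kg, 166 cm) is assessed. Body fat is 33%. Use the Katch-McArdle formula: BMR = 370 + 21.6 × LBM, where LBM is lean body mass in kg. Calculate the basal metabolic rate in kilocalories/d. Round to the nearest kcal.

1962 kilocalories/d

LBM = 110 × (1 − 0.33) = 73.7 kg. Katch-McArdle: BMR = 370 + 21.6 × 73.7 = 1961.92 kcal/day.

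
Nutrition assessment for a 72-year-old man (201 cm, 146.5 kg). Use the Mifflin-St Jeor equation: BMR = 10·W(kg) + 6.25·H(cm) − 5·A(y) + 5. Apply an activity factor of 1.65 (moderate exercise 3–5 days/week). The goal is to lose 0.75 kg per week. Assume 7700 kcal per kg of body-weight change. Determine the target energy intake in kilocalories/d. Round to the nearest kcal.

3079 kilocalories/d

Mifflin-St Jeor (male): BMR = 10(146.5) + 6.25(201) − 5(72) + 5 = 1465 + 1256.25 − 360 + 5 = 2366.25 kcal/day.
TEE = 2366.25 × 1.65 = 3904.3125 kcal/day.
Required daily deficit = 0.75 × 7700 ÷ 7 = 825 kcal/day.
Target intake = 3904.3125 − 825 = 3079.3125 kcal/day.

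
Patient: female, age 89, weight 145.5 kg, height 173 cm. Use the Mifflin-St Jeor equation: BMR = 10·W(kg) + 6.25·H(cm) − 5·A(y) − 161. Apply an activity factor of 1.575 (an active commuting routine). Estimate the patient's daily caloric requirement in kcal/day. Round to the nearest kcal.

3040 kcal/day

Mifflin-St Jeor (female): BMR = 10(145.5) + 6.25(173) − 5(89) − 161 = 1455 + 1081.25 − 445 − 161 = 1930.25 kcal/day.
TEE = BMR × activity factor = 1930.25 × 1.575 = 3040.1438 kcal/day.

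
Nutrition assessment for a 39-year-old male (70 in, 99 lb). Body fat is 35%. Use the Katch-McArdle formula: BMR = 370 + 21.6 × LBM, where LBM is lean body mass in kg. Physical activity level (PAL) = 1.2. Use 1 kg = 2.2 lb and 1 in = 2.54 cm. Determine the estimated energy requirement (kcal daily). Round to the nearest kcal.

Convert to metric: weight = 99 ÷ 2.2 = 45 kg; height = 70 × 2.54 = 177.8 cm.
LBM = 45 × (1 − 0.35) = 29.25 kg. Katch-McArdle: BMR = 370 + 21.6 × 29.25 = 1001.8 kcal/day.
TEE = BMR × activity factor = 1001.8 × 1.2 = 1202.16 kcal/day.

1202 kcal daily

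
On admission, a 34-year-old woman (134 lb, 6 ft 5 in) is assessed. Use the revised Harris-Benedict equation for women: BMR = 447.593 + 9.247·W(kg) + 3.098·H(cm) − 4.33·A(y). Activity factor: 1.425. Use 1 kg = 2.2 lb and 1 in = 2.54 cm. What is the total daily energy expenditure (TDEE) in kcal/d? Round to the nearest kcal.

Convert to metric: weight = 134 ÷ 2.2 = 60.9091 kg; height = (6×12 + 5) × 2.54 = 77 × 2.54 = 195.58 cm.
Harris-Benedict: BMR = 447.593 + 9.247(60.9091) + 3.098(195.58) − 4.33(34) = 1469.5062 kcal/day.
TEE = BMR × activity factor = 1469.5062 × 1.425 = 2094.0463 kcal/day.

2094 kcal/d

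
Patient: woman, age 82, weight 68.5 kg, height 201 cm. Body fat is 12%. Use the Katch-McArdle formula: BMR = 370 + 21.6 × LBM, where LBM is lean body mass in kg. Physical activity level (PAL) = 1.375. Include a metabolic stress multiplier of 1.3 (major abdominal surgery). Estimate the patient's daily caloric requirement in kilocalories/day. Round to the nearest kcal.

LBM = 68.5 × (1 − 0.12) = 60.28 kg. Katch-McArdle: BMR = 370 + 21.6 × 60.28 = 1672.048 kcal/day.
TEE = BMR × activity factor = 1672.048 × 1.375 = 2299.066 kcal/day.
Apply stress factor: 2299.066 × 1.3 = 2988.7858 kcal/day.

2989 kilocalories/day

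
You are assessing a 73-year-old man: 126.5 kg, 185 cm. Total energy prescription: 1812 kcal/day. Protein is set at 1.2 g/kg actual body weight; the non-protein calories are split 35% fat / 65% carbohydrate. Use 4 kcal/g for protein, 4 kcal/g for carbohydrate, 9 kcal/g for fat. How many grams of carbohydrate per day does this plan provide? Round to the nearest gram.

Protein = 1.2 × 126.5 = 151.8 g → 151.8 × 4 = 607.2 kcal.
Non-protein calories = 1812 − 607.2 = 1204.8 kcal.
Fat: 35% × 1204.8 = 421.68 kcal; carbohydrate: 783.12 kcal.
Carbohydrate: 783.12 kcal ÷ 4 kcal/g = 195.78 g.

196 g/day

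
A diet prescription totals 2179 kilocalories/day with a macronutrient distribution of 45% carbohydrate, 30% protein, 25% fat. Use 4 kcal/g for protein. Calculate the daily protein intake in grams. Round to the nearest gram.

Protein energy = 30% × 2179 = 653.7 kcal.
At 4 kcal/g: 653.7 ÷ 4 = 163.425 g.

163 g/day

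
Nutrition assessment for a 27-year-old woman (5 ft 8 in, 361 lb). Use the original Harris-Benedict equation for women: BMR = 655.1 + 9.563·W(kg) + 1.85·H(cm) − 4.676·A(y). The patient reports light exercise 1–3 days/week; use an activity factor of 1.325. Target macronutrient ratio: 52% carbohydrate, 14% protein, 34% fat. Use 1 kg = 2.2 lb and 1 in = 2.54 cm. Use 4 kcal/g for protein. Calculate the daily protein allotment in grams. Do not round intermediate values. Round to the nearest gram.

Convert to metric: weight = 361 ÷ 2.2 = 164.0909 kg; height = (5×12 + 8) × 2.54 = 68 × 2.54 = 172.72 cm.
Harris-Benedict: BMR = 655.1 + 9.563(164.0909) + 1.85(172.72) − 4.676(27) = 2417.5814 kcal/day.
TEE = 2417.5814 × 1.325 = 3203.2953 kcal/day.
Protein energy = 14% × 3203.2953 = 448.4613 kcal.
Protein = 448.4613 ÷ 4 kcal/g = 112.1153 g.

112 g/day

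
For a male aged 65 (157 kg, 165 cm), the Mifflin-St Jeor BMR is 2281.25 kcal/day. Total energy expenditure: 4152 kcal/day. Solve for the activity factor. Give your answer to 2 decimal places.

1.82

Activity factor = TEE ÷ BMR = 4152 ÷ 2281.25 = 1.82.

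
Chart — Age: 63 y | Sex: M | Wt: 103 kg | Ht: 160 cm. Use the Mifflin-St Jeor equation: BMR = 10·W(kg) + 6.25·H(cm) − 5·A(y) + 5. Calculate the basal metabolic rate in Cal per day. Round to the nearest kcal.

1720 Cal per day

Mifflin-St Jeor (male): BMR = 10(103) + 6.25(160) − 5(63) + 5 = 1030 + 1000 − 315 + 5 = 1720 kcal/day.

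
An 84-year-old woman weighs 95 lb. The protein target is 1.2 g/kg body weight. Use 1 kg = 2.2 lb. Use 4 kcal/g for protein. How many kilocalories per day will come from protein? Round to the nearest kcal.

207 kcal/day

Weight in kg = 95 ÷ 2.2 = 43.1818 kg.
Protein = 1.2 g/kg × 43.1818 kg = 51.8182 g/day.
Protein energy = 51.8182 g × 4 kcal/g = 207.2727 kcal/day.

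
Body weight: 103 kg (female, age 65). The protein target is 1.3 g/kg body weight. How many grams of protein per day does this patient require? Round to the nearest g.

134 g/day

Protein = 1.3 g/kg × 103 kg = 133.9 g/day.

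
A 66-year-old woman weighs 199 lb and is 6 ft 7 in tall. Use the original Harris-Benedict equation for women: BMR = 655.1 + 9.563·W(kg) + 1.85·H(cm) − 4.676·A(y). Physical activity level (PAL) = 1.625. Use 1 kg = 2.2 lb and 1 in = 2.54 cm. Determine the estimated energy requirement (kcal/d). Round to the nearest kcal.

Convert to metric: weight = 199 ÷ 2.2 = 90.4545 kg; height = (6×12 + 7) × 2.54 = 79 × 2.54 = 200.66 cm.
Harris-Benedict: BMR = 655.1 + 9.563(90.4545) + 1.85(200.66) − 4.676(66) = 1582.7218 kcal/day.
TEE = BMR × activity factor = 1582.7218 × 1.625 = 2571.923 kcal/day.

2572 kcal/d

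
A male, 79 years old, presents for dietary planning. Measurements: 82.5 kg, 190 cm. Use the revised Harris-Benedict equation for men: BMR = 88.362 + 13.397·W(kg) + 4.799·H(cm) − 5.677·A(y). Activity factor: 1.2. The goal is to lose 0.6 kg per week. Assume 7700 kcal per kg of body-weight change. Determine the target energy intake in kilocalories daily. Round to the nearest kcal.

1328 kilocalories daily

Harris-Benedict: BMR = 88.362 + 13.397(82.5) + 4.799(190) − 5.677(79) = 1656.9415 kcal/day.
TEE = 1656.9415 × 1.2 = 1988.3298 kcal/day.
Required daily deficit = 0.6 × 7700 ÷ 7 = 660 kcal/day.
Target intake = 1988.3298 − 660 = 1328.3298 kcal/day.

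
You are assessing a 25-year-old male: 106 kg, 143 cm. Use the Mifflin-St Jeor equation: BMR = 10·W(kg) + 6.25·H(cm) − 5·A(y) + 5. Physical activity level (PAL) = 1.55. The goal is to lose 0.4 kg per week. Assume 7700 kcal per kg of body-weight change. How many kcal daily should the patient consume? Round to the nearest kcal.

Mifflin-St Jeor (male): BMR = 10(106) + 6.25(143) − 5(25) + 5 = 1060 + 893.75 − 125 + 5 = 1833.75 kcal/day.
TEE = 1833.75 × 1.55 = 2842.3125 kcal/day.
Required daily deficit = 0.4 × 7700 ÷ 7 = 440 kcal/day.
Target intake = 2842.3125 − 440 = 2402.3125 kcal/day.

2402 kcal daily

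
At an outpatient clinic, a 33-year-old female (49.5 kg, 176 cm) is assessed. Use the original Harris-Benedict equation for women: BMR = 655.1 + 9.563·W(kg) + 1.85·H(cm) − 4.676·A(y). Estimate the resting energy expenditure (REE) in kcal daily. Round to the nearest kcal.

1300 kcal daily

Harris-Benedict: BMR = 655.1 + 9.563(49.5) + 1.85(176) − 4.676(33) = 1299.7605 kcal/day.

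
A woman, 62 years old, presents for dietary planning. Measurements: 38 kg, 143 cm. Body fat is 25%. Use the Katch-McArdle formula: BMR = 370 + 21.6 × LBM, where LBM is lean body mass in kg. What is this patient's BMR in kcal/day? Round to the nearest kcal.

LBM = 38 × (1 − 0.25) = 28.5 kg. Katch-McArdle: BMR = 370 + 21.6 × 28.5 = 985.6 kcal/day.

986 kcal/day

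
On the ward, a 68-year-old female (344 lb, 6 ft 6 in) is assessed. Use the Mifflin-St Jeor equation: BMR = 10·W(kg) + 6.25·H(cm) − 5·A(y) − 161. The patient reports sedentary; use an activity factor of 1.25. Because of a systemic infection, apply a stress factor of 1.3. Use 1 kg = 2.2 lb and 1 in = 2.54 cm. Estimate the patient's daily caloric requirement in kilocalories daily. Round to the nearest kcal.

Convert to metric: weight = 344 ÷ 2.2 = 156.3636 kg; height = (6×12 + 6) × 2.54 = 78 × 2.54 = 198.12 cm.
Mifflin-St Jeor (female): BMR = 10(156.3636) + 6.25(198.12) − 5(68) − 161 = 1563.6364 + 1238.25 − 340 − 161 = 2300.8864 kcal/day.
TEE = BMR × activity factor = 2300.8864 × 1.25 = 2876.108 kcal/day.
Apply stress factor: 2876.108 × 1.3 = 3738.9403 kcal/day.

3739 kilocalories daily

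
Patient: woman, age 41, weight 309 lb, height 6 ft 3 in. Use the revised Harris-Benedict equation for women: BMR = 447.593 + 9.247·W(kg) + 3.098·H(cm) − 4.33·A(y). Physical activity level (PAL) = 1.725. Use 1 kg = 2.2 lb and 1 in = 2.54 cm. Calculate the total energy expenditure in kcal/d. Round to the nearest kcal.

Convert to metric: weight = 309 ÷ 2.2 = 140.4545 kg; height = (6×12 + 3) × 2.54 = 75 × 2.54 = 190.5 cm.
Harris-Benedict: BMR = 447.593 + 9.247(140.4545) + 3.098(190.5) − 4.33(41) = 2159.0152 kcal/day.
TEE = BMR × activity factor = 2159.0152 × 1.725 = 3724.3012 kcal/day.

3724 kcal/d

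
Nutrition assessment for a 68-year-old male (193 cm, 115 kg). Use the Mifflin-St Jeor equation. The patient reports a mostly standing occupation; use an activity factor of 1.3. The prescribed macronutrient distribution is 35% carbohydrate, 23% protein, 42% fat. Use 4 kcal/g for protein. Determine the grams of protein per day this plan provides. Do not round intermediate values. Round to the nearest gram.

Mifflin-St Jeor (male): BMR = 10(115) + 6.25(193) − 5(68) + 5 = 1150 + 1206.25 − 340 + 5 = 2021.25 kcal/day.
TEE = 2021.25 × 1.3 = 2627.625 kcal/day.
Protein energy = 23% × 2627.625 = 604.3538 kcal.
Protein = 604.3538 ÷ 4 kcal/g = 151.0884 g.

151 g/day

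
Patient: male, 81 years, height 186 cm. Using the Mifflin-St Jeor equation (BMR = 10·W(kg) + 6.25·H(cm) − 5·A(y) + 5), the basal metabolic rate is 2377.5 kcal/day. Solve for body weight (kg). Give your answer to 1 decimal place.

161.5 kg

2377.5 = 10·W + 6.25(186) − 5(81) + 5
10·W = 2377.5 − 762.5 = 1615, so W = 161.5 kg.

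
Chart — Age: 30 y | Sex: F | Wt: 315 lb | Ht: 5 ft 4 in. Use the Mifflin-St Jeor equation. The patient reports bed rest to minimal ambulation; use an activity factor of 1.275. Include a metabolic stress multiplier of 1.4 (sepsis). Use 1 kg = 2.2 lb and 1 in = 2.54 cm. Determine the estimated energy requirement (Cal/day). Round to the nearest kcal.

3814 Cal/day

Convert to metric: weight = 315 ÷ 2.2 = 143.1818 kg; height = (5×12 + 4) × 2.54 = 64 × 2.54 = 162.56 cm.
Mifflin-St Jeor (female): BMR = 10(143.1818) + 6.25(162.56) − 5(30) − 161 = 1431.8182 + 1016 − 150 − 161 = 2136.8182 kcal/day.
TEE = BMR × activity factor = 2136.8182 × 1.275 = 2724.4432 kcal/day.
Apply stress factor: 2724.4432 × 1.4 = 3814.2205 kcal/day.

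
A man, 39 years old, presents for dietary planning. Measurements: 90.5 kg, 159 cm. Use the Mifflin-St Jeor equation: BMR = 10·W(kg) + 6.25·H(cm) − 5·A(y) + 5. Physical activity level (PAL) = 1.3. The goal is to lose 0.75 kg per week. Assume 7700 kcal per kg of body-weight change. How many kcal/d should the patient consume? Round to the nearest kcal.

1396 kcal/d

Mifflin-St Jeor (male): BMR = 10(90.5) + 6.25(159) − 5(39) + 5 = 905 + 993.75 − 195 + 5 = 1708.75 kcal/day.
TEE = 1708.75 × 1.3 = 2221.375 kcal/day.
Required daily deficit = 0.75 × 7700 ÷ 7 = 825 kcal/day.
Target intake = 2221.375 − 825 = 1396.375 kcal/day.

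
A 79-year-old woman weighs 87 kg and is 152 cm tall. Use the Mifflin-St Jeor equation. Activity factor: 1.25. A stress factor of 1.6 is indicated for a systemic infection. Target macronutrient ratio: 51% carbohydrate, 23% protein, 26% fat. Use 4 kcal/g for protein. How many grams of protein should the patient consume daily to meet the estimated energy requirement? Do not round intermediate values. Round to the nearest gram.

Mifflin-St Jeor (female): BMR = 10(87) + 6.25(152) − 5(79) − 161 = 870 + 950 − 395 − 161 = 1264 kcal/day.
TEE = 1264 × 1.25 = 1580 kcal/day.
With stress factor 1.6: 1580 × 1.6 = 2528 kcal/day.
Protein energy = 23% × 2528 = 581.44 kcal.
Protein = 581.44 ÷ 4 kcal/g = 145.36 g.

145 g/day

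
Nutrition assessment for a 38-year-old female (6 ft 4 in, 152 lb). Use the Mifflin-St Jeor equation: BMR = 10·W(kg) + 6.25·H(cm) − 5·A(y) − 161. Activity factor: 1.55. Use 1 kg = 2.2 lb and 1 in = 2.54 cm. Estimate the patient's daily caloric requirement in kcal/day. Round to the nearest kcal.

2397 kcal/day

Convert to metric: weight = 152 ÷ 2.2 = 69.0909 kg; height = (6×12 + 4) × 2.54 = 76 × 2.54 = 193.04 cm.
Mifflin-St Jeor (female): BMR = 10(69.0909) + 6.25(193.04) − 5(38) − 161 = 690.9091 + 1206.5 − 190 − 161 = 1546.4091 kcal/day.
TEE = BMR × activity factor = 1546.4091 × 1.55 = 2396.9341 kcal/day.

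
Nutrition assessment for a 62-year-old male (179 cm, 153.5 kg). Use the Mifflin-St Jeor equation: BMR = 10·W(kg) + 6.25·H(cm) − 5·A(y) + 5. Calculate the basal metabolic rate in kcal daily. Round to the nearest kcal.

2349 kcal daily

Mifflin-St Jeor (male): BMR = 10(153.5) + 6.25(179) − 5(62) + 5 = 1535 + 1118.75 − 310 + 5 = 2348.75 kcal/day.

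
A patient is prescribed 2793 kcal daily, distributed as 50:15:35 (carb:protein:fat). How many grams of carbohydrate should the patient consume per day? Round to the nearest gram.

Carbohydrate energy = 50% × 2793 = 1396.5 kcal.
At 4 kcal/g: 1396.5 ÷ 4 = 349.125 g.

349 g/day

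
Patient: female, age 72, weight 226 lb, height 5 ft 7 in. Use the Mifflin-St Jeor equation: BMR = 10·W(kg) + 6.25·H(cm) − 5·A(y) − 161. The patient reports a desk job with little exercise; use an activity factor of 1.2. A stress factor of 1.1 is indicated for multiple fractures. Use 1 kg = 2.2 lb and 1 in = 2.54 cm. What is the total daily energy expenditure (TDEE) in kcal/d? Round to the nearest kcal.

2072 kcal/d

Convert to metric: weight = 226 ÷ 2.2 = 102.7273 kg; height = (5×12 + 7) × 2.54 = 67 × 2.54 = 170.18 cm.
Mifflin-St Jeor (female): BMR = 10(102.7273) + 6.25(170.18) − 5(72) − 161 = 1027.2727 + 1063.625 − 360 − 161 = 1569.8977 kcal/day.
TEE = BMR × activity factor = 1569.8977 × 1.2 = 1883.8773 kcal/day.
Apply stress factor: 1883.8773 × 1.1 = 2072.265 kcal/day.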